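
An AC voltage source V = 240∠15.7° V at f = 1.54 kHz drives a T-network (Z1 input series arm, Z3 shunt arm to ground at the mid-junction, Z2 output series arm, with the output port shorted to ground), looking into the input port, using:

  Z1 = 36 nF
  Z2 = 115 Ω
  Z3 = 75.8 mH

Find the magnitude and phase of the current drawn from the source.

Step 1 — Angular frequency: ω = 2π·f = 2π·1540 = 9676 rad/s.
Step 2 — Component impedances:
  Z1: Z = 1/(jωC) = -j/(ω·C) = 0 - j2871 Ω
  Z2: Z = R = 115 Ω
  Z3: Z = jωL = j·9676·0.0758 = 0 + j733.4 Ω
Step 3 — With the output port shorted to ground, the output series arm Z2 runs from the junction to ground; the shunt arm Z3 also runs from the junction to ground. They appear in parallel: Z3 || Z2 = 112.2 + j17.6 Ω.
Step 4 — Series with input arm Z1: Z_in = Z1 + (Z3 || Z2) = 112.2 - j2853 Ω = 2855∠-87.7° Ω.
Step 5 — Source phasor: V = 240∠15.7° V = 231 + j64.94 V.
Step 6 — Ohm's law: I = V / Z_total = (231 + j64.94) / (112.2 - j2853) = -0.01955 + j0.08175 A.
Step 7 — Convert to polar: |I| = 0.08405 A, ∠I = 103.4°.

I = 0.08405∠103.4° A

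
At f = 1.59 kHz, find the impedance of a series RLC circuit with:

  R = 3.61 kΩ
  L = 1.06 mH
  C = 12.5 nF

Step 1 — Angular frequency: ω = 2π·f = 2π·1590 = 9990 rad/s.
Step 2 — Component impedances:
  R: Z = R = 3610 Ω
  L: Z = jωL = j·9990·0.00106 = 0 + j10.59 Ω
  C: Z = 1/(jωC) = -j/(ω·C) = 0 - j8008 Ω
Step 3 — Series combination: Z_total = R + L + C = 3610 - j7997 Ω = 8774∠-65.7° Ω.

Z = 3610 - j7997 Ω = 8774∠-65.7° Ω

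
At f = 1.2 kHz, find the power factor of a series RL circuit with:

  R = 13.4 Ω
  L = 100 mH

Step 1 — Angular frequency: ω = 2π·f = 2π·1200 = 7540 rad/s.
Step 2 — Component impedances:
  R: Z = R = 13.4 Ω
  L: Z = jωL = j·7540·0.1 = 0 + j754 Ω
Step 3 — Series combination: Z_total = R + L = 13.4 + j754 Ω = 754.1∠89.0° Ω.
Step 4 — Power factor: PF = cos(φ) = Re(Z)/|Z| = 13.4/754.1 = 0.01777.
Step 5 — Type: Im(Z) = 754 ⇒ lagging (phase φ = 89.0°).

PF = 0.01777 (lagging, φ = 89.0°)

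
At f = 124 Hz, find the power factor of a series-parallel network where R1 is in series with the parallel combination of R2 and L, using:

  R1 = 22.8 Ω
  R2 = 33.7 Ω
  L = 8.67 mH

Step 1 — Angular frequency: ω = 2π·f = 2π·124 = 779.1 rad/s.
Step 2 — Component impedances:
  R1: Z = R = 22.8 Ω
  R2: Z = R = 33.7 Ω
  L: Z = jωL = j·779.1·0.00867 = 0 + j6.755 Ω
Step 3 — Parallel branch: R2 || L = 1/(1/R2 + 1/L) = 1.302 + j6.494 Ω.
Step 4 — Series with R1: Z_total = R1 + (R2 || L) = 24.1 + j6.494 Ω = 24.96∠15.1° Ω.
Step 5 — Power factor: PF = cos(φ) = Re(Z)/|Z| = 24.102/24.961 = 0.9656.
Step 6 — Type: Im(Z) = 6.494 ⇒ lagging (phase φ = 15.1°).

PF = 0.9656 (lagging, φ = 15.1°)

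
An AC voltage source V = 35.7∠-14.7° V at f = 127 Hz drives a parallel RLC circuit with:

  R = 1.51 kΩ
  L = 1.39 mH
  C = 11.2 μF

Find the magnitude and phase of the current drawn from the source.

Step 1 — Angular frequency: ω = 2π·f = 2π·127 = 798 rad/s.
Step 2 — Component impedances:
  R: Z = R = 1510 Ω
  L: Z = jωL = j·798·0.00139 = 0 + j1.109 Ω
  C: Z = 1/(jωC) = -j/(ω·C) = 0 - j111.9 Ω
Step 3 — Parallel combination: 1/Z_total = 1/R + 1/L + 1/C; Z_total = 0.0008311 + j1.12 Ω = 1.12∠90.0° Ω.
Step 4 — Source phasor: V = 35.7∠-14.7° V = 34.53 - j9.059 V.
Step 5 — Ohm's law: I = V / Z_total = (34.53 - j9.059) / (0.0008311 + j1.12) = -8.064 - j30.83 A.
Step 6 — Convert to polar: |I| = 31.87 A, ∠I = -104.7°.

I = 31.87∠-104.7° A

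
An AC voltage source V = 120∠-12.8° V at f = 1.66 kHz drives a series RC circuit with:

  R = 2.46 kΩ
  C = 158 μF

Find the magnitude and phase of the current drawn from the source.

Step 1 — Angular frequency: ω = 2π·f = 2π·1660 = 1.043e+04 rad/s.
Step 2 — Component impedances:
  R: Z = R = 2460 Ω
  C: Z = 1/(jωC) = -j/(ω·C) = 0 - j0.6068 Ω
Step 3 — Series combination: Z_total = R + C = 2460 - j0.6068 Ω = 2460∠-0.0° Ω.
Step 4 — Source phasor: V = 120∠-12.8° V = 117 - j26.59 V.
Step 5 — Ohm's law: I = V / Z_total = (117 - j26.59) / (2460 - j0.6068) = 0.04757 - j0.0108 A.
Step 6 — Convert to polar: |I| = 0.04878 A, ∠I = -12.8°.

I = 0.04878∠-12.8° A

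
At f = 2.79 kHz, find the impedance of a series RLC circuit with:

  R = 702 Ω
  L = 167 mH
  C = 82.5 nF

Step 1 — Angular frequency: ω = 2π·f = 2π·2790 = 1.753e+04 rad/s.
Step 2 — Component impedances:
  R: Z = R = 702 Ω
  L: Z = jωL = j·1.753e+04·0.167 = 0 + j2928 Ω
  C: Z = 1/(jωC) = -j/(ω·C) = 0 - j691.5 Ω
Step 3 — Series combination: Z_total = R + L + C = 702 + j2236 Ω = 2344∠72.6° Ω.

Z = 702 + j2236 Ω = 2344∠72.6° Ω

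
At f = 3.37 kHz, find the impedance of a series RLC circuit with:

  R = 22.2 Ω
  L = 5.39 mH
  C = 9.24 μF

Step 1 — Angular frequency: ω = 2π·f = 2π·3370 = 2.117e+04 rad/s.
Step 2 — Component impedances:
  R: Z = R = 22.2 Ω
  L: Z = jωL = j·2.117e+04·0.00539 = 0 + j114.1 Ω
  C: Z = 1/(jωC) = -j/(ω·C) = 0 - j5.111 Ω
Step 3 — Series combination: Z_total = R + L + C = 22.2 + j109 Ω = 111.3∠78.5° Ω.

Z = 22.2 + j109 Ω = 111.3∠78.5° Ω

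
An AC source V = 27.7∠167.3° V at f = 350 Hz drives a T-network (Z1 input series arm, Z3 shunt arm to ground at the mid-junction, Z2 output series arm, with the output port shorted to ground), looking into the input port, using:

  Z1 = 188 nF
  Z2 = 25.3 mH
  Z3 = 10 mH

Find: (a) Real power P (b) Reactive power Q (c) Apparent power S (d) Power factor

Step 1 — Angular frequency: ω = 2π·f = 2π·350 = 2199 rad/s.
Step 2 — Component impedances:
  Z1: Z = 1/(jωC) = -j/(ω·C) = 0 - j2419 Ω
  Z2: Z = jωL = j·2199·0.0253 = 0 + j55.64 Ω
  Z3: Z = jωL = j·2199·0.01 = 0 + j21.99 Ω
Step 3 — With the output port shorted to ground, the output series arm Z2 runs from the junction to ground; the shunt arm Z3 also runs from the junction to ground. They appear in parallel: Z3 || Z2 = 0 + j15.76 Ω.
Step 4 — Series with input arm Z1: Z_in = Z1 + (Z3 || Z2) = 0 - j2403 Ω = 2403∠-90.0° Ω.
Step 5 — Source phasor: V = 27.7∠167.3° V = -27.02 + j6.09 V.
Step 6 — Current: I = V / Z = -0.002534 - j0.01125 A = 0.01153∠-102.7° A.
Step 7 — Complex power: S = V·I* = 0 - j0.3193 VA.
Step 8 — Real power: P = Re(S) = 0 W.
Step 9 — Reactive power: Q = Im(S) = -0.3193 VAR.
Step 10 — Apparent power: |S| = 0.3193 VA.
Step 11 — Power factor: PF = P/|S| = 0 (leading).

(a) P = 0 W  (b) Q = -0.3193 VAR  (c) S = 0.3193 VA  (d) PF = 0 (leading)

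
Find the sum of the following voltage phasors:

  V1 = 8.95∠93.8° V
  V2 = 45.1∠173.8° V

Step 1 — Convert each phasor to rectangular form:
  V1 = 8.95·(cos(93.8°) + j·sin(93.8°)) = -0.5932 + j8.93 V
  V2 = 45.1·(cos(173.8°) + j·sin(173.8°)) = -44.84 + j4.871 V
Step 2 — Sum components: V_total = -45.43 + j13.8 V.
Step 3 — Convert to polar: |V_total| = 47.48 V, ∠V_total = 163.1°.

V_total = 47.48∠163.1° V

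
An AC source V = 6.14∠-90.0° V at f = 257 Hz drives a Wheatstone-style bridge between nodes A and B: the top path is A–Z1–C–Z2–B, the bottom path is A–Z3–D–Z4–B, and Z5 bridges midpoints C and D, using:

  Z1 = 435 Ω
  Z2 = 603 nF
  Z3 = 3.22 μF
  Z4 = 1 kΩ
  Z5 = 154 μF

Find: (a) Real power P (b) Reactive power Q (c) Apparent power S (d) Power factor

Step 1 — Angular frequency: ω = 2π·f = 2π·257 = 1615 rad/s.
Step 2 — Component impedances:
  Z1: Z = R = 435 Ω
  Z2: Z = 1/(jωC) = -j/(ω·C) = 0 - j1027 Ω
  Z3: Z = 1/(jωC) = -j/(ω·C) = 0 - j192.3 Ω
  Z4: Z = R = 1000 Ω
  Z5: Z = 1/(jωC) = -j/(ω·C) = 0 - j4.021 Ω
Step 3 — Bridge requires nodal analysis (the Z5 bridge couples midpoints C and D, so the two paths cannot be reduced to a simple series/parallel combination). Setting node B to ground and injecting 1 A at node A, the 3-node admittance system at A, C, D solves to V_A = Z_AB = 586.7 - j658.1 Ω = 881.6∠-48.3° Ω.
Step 4 — Source phasor: V = 6.14∠-90.0° V = 0 - j6.14 V.
Step 5 — Current: I = V / Z = 0.005199 - j0.004635 A = 0.006965∠-41.7° A.
Step 6 — Complex power: S = V·I* = 0.02846 - j0.03192 VA.
Step 7 — Real power: P = Re(S) = 0.02846 W.
Step 8 — Reactive power: Q = Im(S) = -0.03192 VAR.
Step 9 — Apparent power: |S| = 0.04276 VA.
Step 10 — Power factor: PF = P/|S| = 0.6655 (leading).

(a) P = 0.02846 W  (b) Q = -0.03192 VAR  (c) S = 0.04276 VA  (d) PF = 0.6655 (leading)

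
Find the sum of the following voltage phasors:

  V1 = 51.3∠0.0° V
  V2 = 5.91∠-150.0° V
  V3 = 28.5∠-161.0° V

Step 1 — Convert each phasor to rectangular form:
  V1 = 51.3·(cos(0.0°) + j·sin(0.0°)) = 51.3 V
  V2 = 5.91·(cos(-150.0°) + j·sin(-150.0°)) = -5.118 - j2.955 V
  V3 = 28.5·(cos(-161.0°) + j·sin(-161.0°)) = -26.95 - j9.279 V
Step 2 — Sum components: V_total = 19.23 - j12.23 V.
Step 3 — Convert to polar: |V_total| = 22.8 V, ∠V_total = -32.5°.

V_total = 22.8∠-32.5° V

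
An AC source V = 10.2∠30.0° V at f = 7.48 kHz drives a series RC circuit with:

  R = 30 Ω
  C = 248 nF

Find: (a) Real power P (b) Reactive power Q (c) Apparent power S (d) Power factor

Step 1 — Angular frequency: ω = 2π·f = 2π·7480 = 4.7e+04 rad/s.
Step 2 — Component impedances:
  R: Z = R = 30 Ω
  C: Z = 1/(jωC) = -j/(ω·C) = 0 - j85.8 Ω
Step 3 — Series combination: Z_total = R + C = 30 - j85.8 Ω = 90.89∠-70.7° Ω.
Step 4 — Source phasor: V = 10.2∠30.0° V = 8.833 + j5.1 V.
Step 5 — Current: I = V / Z = -0.02089 + j0.1103 A = 0.1122∠100.7° A.
Step 6 — Complex power: S = V·I* = 0.3778 - j1.081 VA.
Step 7 — Real power: P = Re(S) = 0.3778 W.
Step 8 — Reactive power: Q = Im(S) = -1.081 VAR.
Step 9 — Apparent power: |S| = 1.145 VA.
Step 10 — Power factor: PF = P/|S| = 0.3301 (leading).

(a) P = 0.3778 W  (b) Q = -1.081 VAR  (c) S = 1.145 VA  (d) PF = 0.3301 (leading)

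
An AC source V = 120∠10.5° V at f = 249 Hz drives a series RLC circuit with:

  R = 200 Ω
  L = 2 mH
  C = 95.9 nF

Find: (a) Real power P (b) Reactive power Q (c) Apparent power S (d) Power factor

Step 1 — Angular frequency: ω = 2π·f = 2π·249 = 1565 rad/s.
Step 2 — Component impedances:
  R: Z = R = 200 Ω
  L: Z = jωL = j·1565·0.002 = 0 + j3.129 Ω
  C: Z = 1/(jωC) = -j/(ω·C) = 0 - j6665 Ω
Step 3 — Series combination: Z_total = R + L + C = 200 - j6662 Ω = 6665∠-88.3° Ω.
Step 4 — Source phasor: V = 120∠10.5° V = 118 + j21.87 V.
Step 5 — Current: I = V / Z = -0.002748 + j0.01779 A = 0.018∠98.8° A.
Step 6 — Complex power: S = V·I* = 0.06483 - j2.16 VA.
Step 7 — Real power: P = Re(S) = 0.06483 W.
Step 8 — Reactive power: Q = Im(S) = -2.16 VAR.
Step 9 — Apparent power: |S| = 2.161 VA.
Step 10 — Power factor: PF = P/|S| = 0.03001 (leading).

(a) P = 0.06483 W  (b) Q = -2.16 VAR  (c) S = 2.161 VA  (d) PF = 0.03001 (leading)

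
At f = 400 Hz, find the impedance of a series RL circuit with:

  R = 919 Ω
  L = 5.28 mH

Step 1 — Angular frequency: ω = 2π·f = 2π·400 = 2513 rad/s.
Step 2 — Component impedances:
  R: Z = R = 919 Ω
  L: Z = jωL = j·2513·0.00528 = 0 + j13.27 Ω
Step 3 — Series combination: Z_total = R + L = 919 + j13.27 Ω = 919.1∠0.8° Ω.

Z = 919 + j13.27 Ω = 919.1∠0.8° Ω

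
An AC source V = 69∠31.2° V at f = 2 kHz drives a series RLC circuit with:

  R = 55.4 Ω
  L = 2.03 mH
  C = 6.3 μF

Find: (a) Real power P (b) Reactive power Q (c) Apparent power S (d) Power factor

Step 1 — Angular frequency: ω = 2π·f = 2π·2000 = 1.257e+04 rad/s.
Step 2 — Component impedances:
  R: Z = R = 55.4 Ω
  L: Z = jωL = j·1.257e+04·0.00203 = 0 + j25.51 Ω
  C: Z = 1/(jωC) = -j/(ω·C) = 0 - j12.63 Ω
Step 3 — Series combination: Z_total = R + L + C = 55.4 + j12.88 Ω = 56.88∠13.1° Ω.
Step 4 — Source phasor: V = 69∠31.2° V = 59.02 + j35.74 V.
Step 5 — Current: I = V / Z = 1.153 + j0.3772 A = 1.213∠18.1° A.
Step 6 — Complex power: S = V·I* = 81.53 + j18.95 VA.
Step 7 — Real power: P = Re(S) = 81.53 W.
Step 8 — Reactive power: Q = Im(S) = 18.95 VAR.
Step 9 — Apparent power: |S| = 83.71 VA.
Step 10 — Power factor: PF = P/|S| = 0.974 (lagging).

(a) P = 81.53 W  (b) Q = 18.95 VAR  (c) S = 83.71 VA  (d) PF = 0.974 (lagging)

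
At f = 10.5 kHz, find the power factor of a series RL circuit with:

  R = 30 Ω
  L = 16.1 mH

Step 1 — Angular frequency: ω = 2π·f = 2π·1.05e+04 = 6.597e+04 rad/s.
Step 2 — Component impedances:
  R: Z = R = 30 Ω
  L: Z = jωL = j·6.597e+04·0.0161 = 0 + j1062 Ω
Step 3 — Series combination: Z_total = R + L = 30 + j1062 Ω = 1063∠88.4° Ω.
Step 4 — Power factor: PF = cos(φ) = Re(Z)/|Z| = 30/1062.6 = 0.02823.
Step 5 — Type: Im(Z) = 1062 ⇒ lagging (phase φ = 88.4°).

PF = 0.02823 (lagging, φ = 88.4°)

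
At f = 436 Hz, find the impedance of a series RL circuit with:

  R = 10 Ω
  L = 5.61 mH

Step 1 — Angular frequency: ω = 2π·f = 2π·436 = 2739 rad/s.
Step 2 — Component impedances:
  R: Z = R = 10 Ω
  L: Z = jωL = j·2739·0.00561 = 0 + j15.37 Ω
Step 3 — Series combination: Z_total = R + L = 10 + j15.37 Ω = 18.34∠56.9° Ω.

Z = 10 + j15.37 Ω = 18.34∠56.9° Ω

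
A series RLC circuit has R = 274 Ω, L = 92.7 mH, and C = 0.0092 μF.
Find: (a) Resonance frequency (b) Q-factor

Step 1 — Resonance condition Im(Z)=0 gives ω₀ = 1/√(LC).
Step 2 — ω₀ = 1/√(0.0927·9.2e-09) = 3.424e+04 rad/s.
Step 3 — f₀ = ω₀/(2π) = 5450 Hz.
Step 4 — Series Q: Q = ω₀L/R = 3.424e+04·0.0927/274 = 11.58.

(a) f₀ = 5450 Hz  (b) Q = 11.58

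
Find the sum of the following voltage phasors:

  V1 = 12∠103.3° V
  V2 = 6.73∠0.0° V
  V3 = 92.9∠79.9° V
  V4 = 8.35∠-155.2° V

Step 1 — Convert each phasor to rectangular form:
  V1 = 12·(cos(103.3°) + j·sin(103.3°)) = -2.761 + j11.68 V
  V2 = 6.73·(cos(0.0°) + j·sin(0.0°)) = 6.73 V
  V3 = 92.9·(cos(79.9°) + j·sin(79.9°)) = 16.29 + j91.46 V
  V4 = 8.35·(cos(-155.2°) + j·sin(-155.2°)) = -7.58 - j3.502 V
Step 2 — Sum components: V_total = 12.68 + j99.64 V.
Step 3 — Convert to polar: |V_total| = 100.4 V, ∠V_total = 82.7°.

V_total = 100.4∠82.7° V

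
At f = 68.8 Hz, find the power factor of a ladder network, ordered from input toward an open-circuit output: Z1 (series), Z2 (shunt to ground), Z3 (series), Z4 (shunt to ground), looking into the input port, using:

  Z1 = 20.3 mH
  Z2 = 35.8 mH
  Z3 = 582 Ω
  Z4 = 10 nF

Step 1 — Angular frequency: ω = 2π·f = 2π·68.8 = 432.3 rad/s.
Step 2 — Component impedances:
  Z1: Z = jωL = j·432.3·0.0203 = 0 + j8.775 Ω
  Z2: Z = jωL = j·432.3·0.0358 = 0 + j15.48 Ω
  Z3: Z = R = 582 Ω
  Z4: Z = 1/(jωC) = -j/(ω·C) = 0 - j2.313e+05 Ω
Step 3 — Ladder network (open output): work backward from the far end, alternating series and parallel combinations. Z_in = 2.605e-06 + j24.25 Ω = 24.25∠90.0° Ω.
Step 4 — Power factor: PF = cos(φ) = Re(Z)/|Z| = 2.605e-06/24.25 = 1.074e-07.
Step 5 — Type: Im(Z) = 24.25 ⇒ lagging (phase φ = 90.0°).

PF = 1.074e-07 (lagging, φ = 90.0°)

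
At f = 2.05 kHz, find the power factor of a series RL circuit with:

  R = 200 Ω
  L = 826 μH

Step 1 — Angular frequency: ω = 2π·f = 2π·2050 = 1.288e+04 rad/s.
Step 2 — Component impedances:
  R: Z = R = 200 Ω
  L: Z = jωL = j·1.288e+04·0.000826 = 0 + j10.64 Ω
Step 3 — Series combination: Z_total = R + L = 200 + j10.64 Ω = 200.3∠3.0° Ω.
Step 4 — Power factor: PF = cos(φ) = Re(Z)/|Z| = 200/200.28 = 0.9986.
Step 5 — Type: Im(Z) = 10.64 ⇒ lagging (phase φ = 3.0°).

PF = 0.9986 (lagging, φ = 3.0°)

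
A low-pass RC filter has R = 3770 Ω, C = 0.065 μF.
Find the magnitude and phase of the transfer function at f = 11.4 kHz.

Step 1 — Angular frequency: ω = 2π·1.14e+04 = 7.163e+04 rad/s.
Step 2 — Transfer function: H(jω) = 1/(1 + jωRC).
Step 3 — Denominator: 1 + jωRC = 1 + j·7.163e+04·3770·6.5e-08 = 1 + j17.55.
Step 4 — H = 0.003235 - j0.05679.
Step 5 — Magnitude: |H| = 0.05688 (-24.9 dB); phase: φ = -86.7°.

|H| = 0.05688 (-24.9 dB), φ = -86.7°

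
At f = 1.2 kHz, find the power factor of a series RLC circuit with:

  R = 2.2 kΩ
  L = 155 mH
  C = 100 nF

Step 1 — Angular frequency: ω = 2π·f = 2π·1200 = 7540 rad/s.
Step 2 — Component impedances:
  R: Z = R = 2200 Ω
  L: Z = jωL = j·7540·0.155 = 0 + j1169 Ω
  C: Z = 1/(jωC) = -j/(ω·C) = 0 - j1326 Ω
Step 3 — Series combination: Z_total = R + L + C = 2200 - j157.6 Ω = 2206∠-4.1° Ω.
Step 4 — Power factor: PF = cos(φ) = Re(Z)/|Z| = 2200/2205.64 = 0.9974.
Step 5 — Type: Im(Z) = -157.6 ⇒ leading (phase φ = -4.1°).

PF = 0.9974 (leading, φ = -4.1°)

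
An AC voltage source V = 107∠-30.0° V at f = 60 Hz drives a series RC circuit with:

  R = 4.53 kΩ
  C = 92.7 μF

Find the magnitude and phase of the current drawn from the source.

Step 1 — Angular frequency: ω = 2π·f = 2π·60 = 377 rad/s.
Step 2 — Component impedances:
  R: Z = R = 4530 Ω
  C: Z = 1/(jωC) = -j/(ω·C) = 0 - j28.61 Ω
Step 3 — Series combination: Z_total = R + C = 4530 - j28.61 Ω = 4530∠-0.4° Ω.
Step 4 — Source phasor: V = 107∠-30.0° V = 92.66 - j53.5 V.
Step 5 — Ohm's law: I = V / Z_total = (92.66 - j53.5) / (4530 - j28.61) = 0.02053 - j0.01168 A.
Step 6 — Convert to polar: |I| = 0.02362 A, ∠I = -29.6°.

I = 0.02362∠-29.6° A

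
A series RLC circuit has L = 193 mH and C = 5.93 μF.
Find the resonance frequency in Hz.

Step 1 — Resonance condition Im(Z)=0 gives ω₀ = 1/√(LC).
Step 2 — ω₀ = 1/√(0.193·5.93e-06) = 934.7 rad/s.
Step 3 — f₀ = ω₀/(2π) = 148.8 Hz.

f₀ = 148.8 Hz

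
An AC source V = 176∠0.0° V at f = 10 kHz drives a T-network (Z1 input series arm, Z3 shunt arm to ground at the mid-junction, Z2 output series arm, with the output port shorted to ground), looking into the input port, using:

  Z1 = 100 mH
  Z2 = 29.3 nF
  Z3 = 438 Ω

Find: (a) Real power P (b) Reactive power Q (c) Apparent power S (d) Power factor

Step 1 — Angular frequency: ω = 2π·f = 2π·1e+04 = 6.283e+04 rad/s.
Step 2 — Component impedances:
  Z1: Z = jωL = j·6.283e+04·0.1 = 0 + j6283 Ω
  Z2: Z = 1/(jωC) = -j/(ω·C) = 0 - j543.2 Ω
  Z3: Z = R = 438 Ω
Step 3 — With the output port shorted to ground, the output series arm Z2 runs from the junction to ground; the shunt arm Z3 also runs from the junction to ground. They appear in parallel: Z3 || Z2 = 265.4 - j214 Ω.
Step 4 — Series with input arm Z1: Z_in = Z1 + (Z3 || Z2) = 265.4 + j6069 Ω = 6075∠87.5° Ω.
Step 5 — Source phasor: V = 176∠0.0° V = 176 V.
Step 6 — Current: I = V / Z = 0.001266 - j0.02894 A = 0.02897∠-87.5° A.
Step 7 — Complex power: S = V·I* = 0.2228 + j5.094 VA.
Step 8 — Real power: P = Re(S) = 0.2228 W.
Step 9 — Reactive power: Q = Im(S) = 5.094 VAR.
Step 10 — Apparent power: |S| = 5.099 VA.
Step 11 — Power factor: PF = P/|S| = 0.04369 (lagging).

(a) P = 0.2228 W  (b) Q = 5.094 VAR  (c) S = 5.099 VA  (d) PF = 0.04369 (lagging)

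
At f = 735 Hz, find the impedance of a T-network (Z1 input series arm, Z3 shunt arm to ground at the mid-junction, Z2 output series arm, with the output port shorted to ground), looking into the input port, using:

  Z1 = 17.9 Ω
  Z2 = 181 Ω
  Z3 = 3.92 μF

Step 1 — Angular frequency: ω = 2π·f = 2π·735 = 4618 rad/s.
Step 2 — Component impedances:
  Z1: Z = R = 17.9 Ω
  Z2: Z = R = 181 Ω
  Z3: Z = 1/(jωC) = -j/(ω·C) = 0 - j55.24 Ω
Step 3 — With the output port shorted to ground, the output series arm Z2 runs from the junction to ground; the shunt arm Z3 also runs from the junction to ground. They appear in parallel: Z3 || Z2 = 15.42 - j50.53 Ω.
Step 4 — Series with input arm Z1: Z_in = Z1 + (Z3 || Z2) = 33.32 - j50.53 Ω = 60.53∠-56.6° Ω.

Z = 33.32 - j50.53 Ω = 60.53∠-56.6° Ω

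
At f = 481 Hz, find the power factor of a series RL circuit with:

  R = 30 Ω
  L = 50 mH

Step 1 — Angular frequency: ω = 2π·f = 2π·481 = 3022 rad/s.
Step 2 — Component impedances:
  R: Z = R = 30 Ω
  L: Z = jωL = j·3022·0.05 = 0 + j151.1 Ω
Step 3 — Series combination: Z_total = R + L = 30 + j151.1 Ω = 154.1∠78.8° Ω.
Step 4 — Power factor: PF = cos(φ) = Re(Z)/|Z| = 30/154.1 = 0.1947.
Step 5 — Type: Im(Z) = 151.1 ⇒ lagging (phase φ = 78.8°).

PF = 0.1947 (lagging, φ = 78.8°)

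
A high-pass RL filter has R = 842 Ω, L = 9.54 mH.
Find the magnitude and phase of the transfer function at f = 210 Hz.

Step 1 — Angular frequency: ω = 2π·210 = 1319 rad/s.
Step 2 — Transfer function: H(jω) = jωL/(R + jωL).
Step 3 — Numerator jωL = j·12.59; denominator R + jωL = 842 + j12.59.
Step 4 — H = 0.0002234 + j0.01495.
Step 5 — Magnitude: |H| = 0.01495 (-36.5 dB); phase: φ = 89.1°.

|H| = 0.01495 (-36.5 dB), φ = 89.1°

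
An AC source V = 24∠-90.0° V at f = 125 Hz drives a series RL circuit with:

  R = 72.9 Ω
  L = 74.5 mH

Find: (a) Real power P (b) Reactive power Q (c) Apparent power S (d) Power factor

Step 1 — Angular frequency: ω = 2π·f = 2π·125 = 785.4 rad/s.
Step 2 — Component impedances:
  R: Z = R = 72.9 Ω
  L: Z = jωL = j·785.4·0.0745 = 0 + j58.51 Ω
Step 3 — Series combination: Z_total = R + L = 72.9 + j58.51 Ω = 93.48∠38.8° Ω.
Step 4 — Source phasor: V = 24∠-90.0° V = 0 - j24 V.
Step 5 — Current: I = V / Z = -0.1607 - j0.2002 A = 0.2567∠-128.8° A.
Step 6 — Complex power: S = V·I* = 4.805 + j3.857 VA.
Step 7 — Real power: P = Re(S) = 4.805 W.
Step 8 — Reactive power: Q = Im(S) = 3.857 VAR.
Step 9 — Apparent power: |S| = 6.162 VA.
Step 10 — Power factor: PF = P/|S| = 0.7799 (lagging).

(a) P = 4.805 W  (b) Q = 3.857 VAR  (c) S = 6.162 VA  (d) PF = 0.7799 (lagging)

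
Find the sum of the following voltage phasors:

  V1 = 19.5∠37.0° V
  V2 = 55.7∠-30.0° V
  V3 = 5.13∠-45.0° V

Step 1 — Convert each phasor to rectangular form:
  V1 = 19.5·(cos(37.0°) + j·sin(37.0°)) = 15.57 + j11.74 V
  V2 = 55.7·(cos(-30.0°) + j·sin(-30.0°)) = 48.24 - j27.85 V
  V3 = 5.13·(cos(-45.0°) + j·sin(-45.0°)) = 3.627 - j3.627 V
Step 2 — Sum components: V_total = 67.44 - j19.74 V.
Step 3 — Convert to polar: |V_total| = 70.27 V, ∠V_total = -16.3°.

V_total = 70.27∠-16.3° V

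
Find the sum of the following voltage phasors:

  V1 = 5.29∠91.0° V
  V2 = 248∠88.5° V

Step 1 — Convert each phasor to rectangular form:
  V1 = 5.29·(cos(91.0°) + j·sin(91.0°)) = -0.09232 + j5.289 V
  V2 = 248·(cos(88.5°) + j·sin(88.5°)) = 6.492 + j247.9 V
Step 2 — Sum components: V_total = 6.4 + j253.2 V.
Step 3 — Convert to polar: |V_total| = 253.3 V, ∠V_total = 88.6°.

V_total = 253.3∠88.6° V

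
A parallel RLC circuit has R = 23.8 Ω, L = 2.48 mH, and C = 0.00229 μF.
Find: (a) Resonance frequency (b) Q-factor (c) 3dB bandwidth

Step 1 — Resonance: ω₀ = 1/√(LC) = 1/√(0.00248·2.29e-09) = 4.196e+05 rad/s.
Step 2 — f₀ = ω₀/(2π) = 6.678e+04 Hz.
Step 3 — Parallel Q: Q = R/(ω₀L) = 23.8/(4.196e+05·0.00248) = 0.02287.
Step 4 — Bandwidth: Δω = ω₀/Q = 1.835e+07 rad/s; BW = Δω/(2π) = 2.92e+06 Hz.

(a) f₀ = 6.678e+04 Hz  (b) Q = 0.02287  (c) BW = 2.92e+06 Hz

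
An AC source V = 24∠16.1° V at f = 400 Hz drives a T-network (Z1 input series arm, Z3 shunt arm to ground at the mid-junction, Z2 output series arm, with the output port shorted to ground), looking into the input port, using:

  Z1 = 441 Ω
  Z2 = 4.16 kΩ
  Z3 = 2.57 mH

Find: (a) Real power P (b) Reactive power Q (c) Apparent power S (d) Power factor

Step 1 — Angular frequency: ω = 2π·f = 2π·400 = 2513 rad/s.
Step 2 — Component impedances:
  Z1: Z = R = 441 Ω
  Z2: Z = R = 4160 Ω
  Z3: Z = jωL = j·2513·0.00257 = 0 + j6.459 Ω
Step 3 — With the output port shorted to ground, the output series arm Z2 runs from the junction to ground; the shunt arm Z3 also runs from the junction to ground. They appear in parallel: Z3 || Z2 = 0.01003 + j6.459 Ω.
Step 4 — Series with input arm Z1: Z_in = Z1 + (Z3 || Z2) = 441 + j6.459 Ω = 441.1∠0.8° Ω.
Step 5 — Source phasor: V = 24∠16.1° V = 23.06 + j6.656 V.
Step 6 — Current: I = V / Z = 0.0525 + j0.01432 A = 0.05441∠15.3° A.
Step 7 — Complex power: S = V·I* = 1.306 + j0.01913 VA.
Step 8 — Real power: P = Re(S) = 1.306 W.
Step 9 — Reactive power: Q = Im(S) = 0.01913 VAR.
Step 10 — Apparent power: |S| = 1.306 VA.
Step 11 — Power factor: PF = P/|S| = 0.9999 (lagging).

(a) P = 1.306 W  (b) Q = 0.01913 VAR  (c) S = 1.306 VA  (d) PF = 0.9999 (lagging)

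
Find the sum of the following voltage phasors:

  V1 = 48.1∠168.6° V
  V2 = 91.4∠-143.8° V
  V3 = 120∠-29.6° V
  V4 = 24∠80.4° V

Step 1 — Convert each phasor to rectangular form:
  V1 = 48.1·(cos(168.6°) + j·sin(168.6°)) = -47.15 + j9.507 V
  V2 = 91.4·(cos(-143.8°) + j·sin(-143.8°)) = -73.76 - j53.98 V
  V3 = 120·(cos(-29.6°) + j·sin(-29.6°)) = 104.3 - j59.27 V
  V4 = 24·(cos(80.4°) + j·sin(80.4°)) = 4.002 + j23.66 V
Step 2 — Sum components: V_total = -12.57 - j80.08 V.
Step 3 — Convert to polar: |V_total| = 81.06 V, ∠V_total = -98.9°.

V_total = 81.06∠-98.9° V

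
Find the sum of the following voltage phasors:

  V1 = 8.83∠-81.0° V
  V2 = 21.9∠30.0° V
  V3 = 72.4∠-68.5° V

Step 1 — Convert each phasor to rectangular form:
  V1 = 8.83·(cos(-81.0°) + j·sin(-81.0°)) = 1.381 - j8.721 V
  V2 = 21.9·(cos(30.0°) + j·sin(30.0°)) = 18.97 + j10.95 V
  V3 = 72.4·(cos(-68.5°) + j·sin(-68.5°)) = 26.53 - j67.36 V
Step 2 — Sum components: V_total = 46.88 - j65.13 V.
Step 3 — Convert to polar: |V_total| = 80.25 V, ∠V_total = -54.3°.

V_total = 80.25∠-54.3° V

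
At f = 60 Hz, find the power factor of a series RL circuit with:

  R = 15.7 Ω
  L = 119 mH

Step 1 — Angular frequency: ω = 2π·f = 2π·60 = 377 rad/s.
Step 2 — Component impedances:
  R: Z = R = 15.7 Ω
  L: Z = jωL = j·377·0.119 = 0 + j44.86 Ω
Step 3 — Series combination: Z_total = R + L = 15.7 + j44.86 Ω = 47.53∠70.7° Ω.
Step 4 — Power factor: PF = cos(φ) = Re(Z)/|Z| = 15.7/47.53 = 0.3303.
Step 5 — Type: Im(Z) = 44.86 ⇒ lagging (phase φ = 70.7°).

PF = 0.3303 (lagging, φ = 70.7°)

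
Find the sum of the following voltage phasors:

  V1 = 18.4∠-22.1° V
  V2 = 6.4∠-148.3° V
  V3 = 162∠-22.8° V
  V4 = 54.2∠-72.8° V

Step 1 — Convert each phasor to rectangular form:
  V1 = 18.4·(cos(-22.1°) + j·sin(-22.1°)) = 17.05 - j6.923 V
  V2 = 6.4·(cos(-148.3°) + j·sin(-148.3°)) = -5.445 - j3.363 V
  V3 = 162·(cos(-22.8°) + j·sin(-22.8°)) = 149.3 - j62.78 V
  V4 = 54.2·(cos(-72.8°) + j·sin(-72.8°)) = 16.03 - j51.78 V
Step 2 — Sum components: V_total = 177 - j124.8 V.
Step 3 — Convert to polar: |V_total| = 216.6 V, ∠V_total = -35.2°.

V_total = 216.6∠-35.2° V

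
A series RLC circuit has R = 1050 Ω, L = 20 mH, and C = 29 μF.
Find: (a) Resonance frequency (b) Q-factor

Step 1 — Resonance condition Im(Z)=0 gives ω₀ = 1/√(LC).
Step 2 — ω₀ = 1/√(0.02·2.9e-05) = 1313 rad/s.
Step 3 — f₀ = ω₀/(2π) = 209 Hz.
Step 4 — Series Q: Q = ω₀L/R = 1313·0.02/1050 = 0.02501.

(a) f₀ = 209 Hz  (b) Q = 0.02501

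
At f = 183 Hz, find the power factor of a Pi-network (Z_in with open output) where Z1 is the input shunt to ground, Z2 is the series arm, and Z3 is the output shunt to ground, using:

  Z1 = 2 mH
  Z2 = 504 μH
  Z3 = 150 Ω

Step 1 — Angular frequency: ω = 2π·f = 2π·183 = 1150 rad/s.
Step 2 — Component impedances:
  Z1: Z = jωL = j·1150·0.002 = 0 + j2.3 Ω
  Z2: Z = jωL = j·1150·0.000504 = 0 + j0.5795 Ω
  Z3: Z = R = 150 Ω
Step 3 — With open output, the series arm Z2 and the output shunt Z3 appear in series to ground: Z2 + Z3 = 150 + j0.5795 Ω.
Step 4 — Parallel with input shunt Z1: Z_in = Z1 || (Z2 + Z3) = 0.03524 + j2.299 Ω = 2.299∠89.1° Ω.
Step 5 — Power factor: PF = cos(φ) = Re(Z)/|Z| = 0.03524/2.299 = 0.01533.
Step 6 — Type: Im(Z) = 2.299 ⇒ lagging (phase φ = 89.1°).

PF = 0.01533 (lagging, φ = 89.1°)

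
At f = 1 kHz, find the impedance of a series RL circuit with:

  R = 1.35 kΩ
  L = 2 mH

Step 1 — Angular frequency: ω = 2π·f = 2π·1000 = 6283 rad/s.
Step 2 — Component impedances:
  R: Z = R = 1350 Ω
  L: Z = jωL = j·6283·0.002 = 0 + j12.57 Ω
Step 3 — Series combination: Z_total = R + L = 1350 + j12.57 Ω = 1350∠0.5° Ω.

Z = 1350 + j12.57 Ω = 1350∠0.5° Ω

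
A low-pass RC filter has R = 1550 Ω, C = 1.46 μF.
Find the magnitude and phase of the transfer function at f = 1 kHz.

Step 1 — Angular frequency: ω = 2π·1000 = 6283 rad/s.
Step 2 — Transfer function: H(jω) = 1/(1 + jωRC).
Step 3 — Denominator: 1 + jωRC = 1 + j·6283·1550·1.46e-06 = 1 + j14.22.
Step 4 — H = 0.004922 - j0.06998.
Step 5 — Magnitude: |H| = 0.07016 (-23.1 dB); phase: φ = -86.0°.

|H| = 0.07016 (-23.1 dB), φ = -86.0°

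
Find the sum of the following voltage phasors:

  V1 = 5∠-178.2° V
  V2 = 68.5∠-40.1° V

Step 1 — Convert each phasor to rectangular form:
  V1 = 5·(cos(-178.2°) + j·sin(-178.2°)) = -4.998 - j0.1571 V
  V2 = 68.5·(cos(-40.1°) + j·sin(-40.1°)) = 52.4 - j44.12 V
Step 2 — Sum components: V_total = 47.4 - j44.28 V.
Step 3 — Convert to polar: |V_total| = 64.86 V, ∠V_total = -43.1°.

V_total = 64.86∠-43.1° V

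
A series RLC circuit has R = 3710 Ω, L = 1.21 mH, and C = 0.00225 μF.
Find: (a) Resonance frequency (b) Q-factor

Step 1 — Resonance condition Im(Z)=0 gives ω₀ = 1/√(LC).
Step 2 — ω₀ = 1/√(0.00121·2.25e-09) = 6.061e+05 rad/s.
Step 3 — f₀ = ω₀/(2π) = 9.646e+04 Hz.
Step 4 — Series Q: Q = ω₀L/R = 6.061e+05·0.00121/3710 = 0.1977.

(a) f₀ = 9.646e+04 Hz  (b) Q = 0.1977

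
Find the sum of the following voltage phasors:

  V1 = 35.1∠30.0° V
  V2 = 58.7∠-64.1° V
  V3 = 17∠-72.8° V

Step 1 — Convert each phasor to rectangular form:
  V1 = 35.1·(cos(30.0°) + j·sin(30.0°)) = 30.4 + j17.55 V
  V2 = 58.7·(cos(-64.1°) + j·sin(-64.1°)) = 25.64 - j52.8 V
  V3 = 17·(cos(-72.8°) + j·sin(-72.8°)) = 5.027 - j16.24 V
Step 2 — Sum components: V_total = 61.06 - j51.49 V.
Step 3 — Convert to polar: |V_total| = 79.88 V, ∠V_total = -40.1°.

V_total = 79.88∠-40.1° V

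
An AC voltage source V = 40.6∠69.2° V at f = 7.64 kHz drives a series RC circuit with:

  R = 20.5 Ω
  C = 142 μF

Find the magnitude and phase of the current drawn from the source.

Step 1 — Angular frequency: ω = 2π·f = 2π·7640 = 4.8e+04 rad/s.
Step 2 — Component impedances:
  R: Z = R = 20.5 Ω
  C: Z = 1/(jωC) = -j/(ω·C) = 0 - j0.1467 Ω
Step 3 — Series combination: Z_total = R + C = 20.5 - j0.1467 Ω = 20.5∠-0.4° Ω.
Step 4 — Source phasor: V = 40.6∠69.2° V = 14.42 + j37.95 V.
Step 5 — Ohm's law: I = V / Z_total = (14.42 + j37.95) / (20.5 - j0.1467) = 0.69 + j1.856 A.
Step 6 — Convert to polar: |I| = 1.98 A, ∠I = 69.6°.

I = 1.98∠69.6° A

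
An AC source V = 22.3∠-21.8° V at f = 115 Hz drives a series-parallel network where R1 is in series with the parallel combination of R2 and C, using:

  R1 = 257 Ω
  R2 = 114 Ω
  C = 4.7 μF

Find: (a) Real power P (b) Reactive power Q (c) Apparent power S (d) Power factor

Step 1 — Angular frequency: ω = 2π·f = 2π·115 = 722.6 rad/s.
Step 2 — Component impedances:
  R1: Z = R = 257 Ω
  R2: Z = R = 114 Ω
  C: Z = 1/(jωC) = -j/(ω·C) = 0 - j294.5 Ω
Step 3 — Parallel branch: R2 || C = 1/(1/R2 + 1/C) = 99.14 - j38.38 Ω.
Step 4 — Series with R1: Z_total = R1 + (R2 || C) = 356.1 - j38.38 Ω = 358.2∠-6.2° Ω.
Step 5 — Source phasor: V = 22.3∠-21.8° V = 20.71 - j8.282 V.
Step 6 — Current: I = V / Z = 0.05995 - j0.01679 A = 0.06226∠-15.6° A.
Step 7 — Complex power: S = V·I* = 1.38 - j0.1488 VA.
Step 8 — Real power: P = Re(S) = 1.38 W.
Step 9 — Reactive power: Q = Im(S) = -0.1488 VAR.
Step 10 — Apparent power: |S| = 1.388 VA.
Step 11 — Power factor: PF = P/|S| = 0.9942 (leading).

(a) P = 1.38 W  (b) Q = -0.1488 VAR  (c) S = 1.388 VA  (d) PF = 0.9942 (leading)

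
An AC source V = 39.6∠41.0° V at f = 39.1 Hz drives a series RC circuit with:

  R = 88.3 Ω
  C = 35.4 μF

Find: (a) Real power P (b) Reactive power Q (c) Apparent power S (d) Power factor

Step 1 — Angular frequency: ω = 2π·f = 2π·39.1 = 245.7 rad/s.
Step 2 — Component impedances:
  R: Z = R = 88.3 Ω
  C: Z = 1/(jωC) = -j/(ω·C) = 0 - j115 Ω
Step 3 — Series combination: Z_total = R + C = 88.3 - j115 Ω = 145∠-52.5° Ω.
Step 4 — Source phasor: V = 39.6∠41.0° V = 29.89 + j25.98 V.
Step 5 — Current: I = V / Z = -0.01657 + j0.2726 A = 0.2731∠93.5° A.
Step 6 — Complex power: S = V·I* = 6.588 - j8.579 VA.
Step 7 — Real power: P = Re(S) = 6.588 W.
Step 8 — Reactive power: Q = Im(S) = -8.579 VAR.
Step 9 — Apparent power: |S| = 10.82 VA.
Step 10 — Power factor: PF = P/|S| = 0.6091 (leading).

(a) P = 6.588 W  (b) Q = -8.579 VAR  (c) S = 10.82 VA  (d) PF = 0.6091 (leading)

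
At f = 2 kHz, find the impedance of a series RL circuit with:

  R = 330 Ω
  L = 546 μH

Step 1 — Angular frequency: ω = 2π·f = 2π·2000 = 1.257e+04 rad/s.
Step 2 — Component impedances:
  R: Z = R = 330 Ω
  L: Z = jωL = j·1.257e+04·0.000546 = 0 + j6.861 Ω
Step 3 — Series combination: Z_total = R + L = 330 + j6.861 Ω = 330.1∠1.2° Ω.

Z = 330 + j6.861 Ω = 330.1∠1.2° Ω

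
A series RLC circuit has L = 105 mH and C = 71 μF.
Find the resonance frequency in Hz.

Step 1 — Resonance condition Im(Z)=0 gives ω₀ = 1/√(LC).
Step 2 — ω₀ = 1/√(0.105·7.1e-05) = 366.2 rad/s.
Step 3 — f₀ = ω₀/(2π) = 58.29 Hz.

f₀ = 58.29 Hz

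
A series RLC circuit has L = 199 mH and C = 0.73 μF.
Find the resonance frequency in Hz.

Step 1 — Resonance condition Im(Z)=0 gives ω₀ = 1/√(LC).
Step 2 — ω₀ = 1/√(0.199·7.3e-07) = 2624 rad/s.
Step 3 — f₀ = ω₀/(2π) = 417.6 Hz.

f₀ = 417.6 Hz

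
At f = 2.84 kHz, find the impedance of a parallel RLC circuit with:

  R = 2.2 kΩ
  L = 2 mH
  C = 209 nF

Step 1 — Angular frequency: ω = 2π·f = 2π·2840 = 1.784e+04 rad/s.
Step 2 — Component impedances:
  R: Z = R = 2200 Ω
  L: Z = jωL = j·1.784e+04·0.002 = 0 + j35.69 Ω
  C: Z = 1/(jωC) = -j/(ω·C) = 0 - j268.1 Ω
Step 3 — Parallel combination: 1/Z_total = 1/R + 1/L + 1/C; Z_total = 0.7701 + j41.15 Ω = 41.16∠88.9° Ω.

Z = 0.7701 + j41.15 Ω = 41.16∠88.9° Ω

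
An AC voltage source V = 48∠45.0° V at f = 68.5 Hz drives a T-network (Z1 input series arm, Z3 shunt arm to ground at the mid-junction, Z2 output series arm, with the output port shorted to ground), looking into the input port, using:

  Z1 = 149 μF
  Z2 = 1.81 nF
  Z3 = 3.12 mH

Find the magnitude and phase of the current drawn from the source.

Step 1 — Angular frequency: ω = 2π·f = 2π·68.5 = 430.4 rad/s.
Step 2 — Component impedances:
  Z1: Z = 1/(jωC) = -j/(ω·C) = 0 - j15.59 Ω
  Z2: Z = 1/(jωC) = -j/(ω·C) = 0 - j1.284e+06 Ω
  Z3: Z = jωL = j·430.4·0.00312 = 0 + j1.343 Ω
Step 3 — With the output port shorted to ground, the output series arm Z2 runs from the junction to ground; the shunt arm Z3 also runs from the junction to ground. They appear in parallel: Z3 || Z2 = 0 + j1.343 Ω.
Step 4 — Series with input arm Z1: Z_in = Z1 + (Z3 || Z2) = 0 - j14.25 Ω = 14.25∠-90.0° Ω.
Step 5 — Source phasor: V = 48∠45.0° V = 33.94 + j33.94 V.
Step 6 — Ohm's law: I = V / Z_total = (33.94 + j33.94) / (0 - j14.25) = -2.382 + j2.382 A.
Step 7 — Convert to polar: |I| = 3.368 A, ∠I = 135.0°.

I = 3.368∠135.0° A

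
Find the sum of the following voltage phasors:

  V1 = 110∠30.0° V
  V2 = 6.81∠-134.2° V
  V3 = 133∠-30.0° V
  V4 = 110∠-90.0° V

Step 1 — Convert each phasor to rectangular form:
  V1 = 110·(cos(30.0°) + j·sin(30.0°)) = 95.26 + j55 V
  V2 = 6.81·(cos(-134.2°) + j·sin(-134.2°)) = -4.748 - j4.882 V
  V3 = 133·(cos(-30.0°) + j·sin(-30.0°)) = 115.2 - j66.5 V
  V4 = 110·(cos(-90.0°) + j·sin(-90.0°)) = 0 - j110 V
Step 2 — Sum components: V_total = 205.7 - j126.4 V.
Step 3 — Convert to polar: |V_total| = 241.4 V, ∠V_total = -31.6°.

V_total = 241.4∠-31.6° V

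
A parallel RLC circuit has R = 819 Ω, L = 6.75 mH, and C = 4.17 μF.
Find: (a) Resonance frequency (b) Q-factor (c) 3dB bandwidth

Step 1 — Resonance: ω₀ = 1/√(LC) = 1/√(0.00675·4.17e-06) = 5960 rad/s.
Step 2 — f₀ = ω₀/(2π) = 948.6 Hz.
Step 3 — Parallel Q: Q = R/(ω₀L) = 819/(5960·0.00675) = 20.36.
Step 4 — Bandwidth: Δω = ω₀/Q = 292.8 rad/s; BW = Δω/(2π) = 46.6 Hz.

(a) f₀ = 948.6 Hz  (b) Q = 20.36  (c) BW = 46.6 Hz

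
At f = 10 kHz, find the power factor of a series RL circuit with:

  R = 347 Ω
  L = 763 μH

Step 1 — Angular frequency: ω = 2π·f = 2π·1e+04 = 6.283e+04 rad/s.
Step 2 — Component impedances:
  R: Z = R = 347 Ω
  L: Z = jωL = j·6.283e+04·0.000763 = 0 + j47.94 Ω
Step 3 — Series combination: Z_total = R + L = 347 + j47.94 Ω = 350.3∠7.9° Ω.
Step 4 — Power factor: PF = cos(φ) = Re(Z)/|Z| = 347/350.3 = 0.9906.
Step 5 — Type: Im(Z) = 47.94 ⇒ lagging (phase φ = 7.9°).

PF = 0.9906 (lagging, φ = 7.9°)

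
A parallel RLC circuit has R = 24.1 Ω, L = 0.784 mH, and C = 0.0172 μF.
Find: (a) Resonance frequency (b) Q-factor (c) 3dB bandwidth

Step 1 — Resonance: ω₀ = 1/√(LC) = 1/√(0.000784·1.72e-08) = 2.723e+05 rad/s.
Step 2 — f₀ = ω₀/(2π) = 4.334e+04 Hz.
Step 3 — Parallel Q: Q = R/(ω₀L) = 24.1/(2.723e+05·0.000784) = 0.1129.
Step 4 — Bandwidth: Δω = ω₀/Q = 2.412e+06 rad/s; BW = Δω/(2π) = 3.839e+05 Hz.

(a) f₀ = 4.334e+04 Hz  (b) Q = 0.1129  (c) BW = 3.839e+05 Hz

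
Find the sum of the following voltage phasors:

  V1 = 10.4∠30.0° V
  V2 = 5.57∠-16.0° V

Step 1 — Convert each phasor to rectangular form:
  V1 = 10.4·(cos(30.0°) + j·sin(30.0°)) = 9.007 + j5.2 V
  V2 = 5.57·(cos(-16.0°) + j·sin(-16.0°)) = 5.354 - j1.535 V
Step 2 — Sum components: V_total = 14.36 + j3.665 V.
Step 3 — Convert to polar: |V_total| = 14.82 V, ∠V_total = 14.3°.

V_total = 14.82∠14.3° V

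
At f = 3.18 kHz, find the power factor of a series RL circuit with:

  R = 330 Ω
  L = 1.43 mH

Step 1 — Angular frequency: ω = 2π·f = 2π·3180 = 1.998e+04 rad/s.
Step 2 — Component impedances:
  R: Z = R = 330 Ω
  L: Z = jωL = j·1.998e+04·0.00143 = 0 + j28.57 Ω
Step 3 — Series combination: Z_total = R + L = 330 + j28.57 Ω = 331.2∠4.9° Ω.
Step 4 — Power factor: PF = cos(φ) = Re(Z)/|Z| = 330/331.23 = 0.9963.
Step 5 — Type: Im(Z) = 28.57 ⇒ lagging (phase φ = 4.9°).

PF = 0.9963 (lagging, φ = 4.9°)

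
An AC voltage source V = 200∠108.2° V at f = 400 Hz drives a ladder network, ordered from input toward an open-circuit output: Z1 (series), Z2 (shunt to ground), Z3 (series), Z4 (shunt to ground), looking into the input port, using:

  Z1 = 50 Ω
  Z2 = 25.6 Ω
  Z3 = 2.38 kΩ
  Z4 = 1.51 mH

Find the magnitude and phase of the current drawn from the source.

Step 1 — Angular frequency: ω = 2π·f = 2π·400 = 2513 rad/s.
Step 2 — Component impedances:
  Z1: Z = R = 50 Ω
  Z2: Z = R = 25.6 Ω
  Z3: Z = R = 2380 Ω
  Z4: Z = jωL = j·2513·0.00151 = 0 + j3.795 Ω
Step 3 — Ladder network (open output): work backward from the far end, alternating series and parallel combinations. Z_in = 75.33 + j0.0004298 Ω = 75.33∠0.0° Ω.
Step 4 — Source phasor: V = 200∠108.2° V = -62.47 + j190 V.
Step 5 — Ohm's law: I = V / Z_total = (-62.47 + j190) / (75.33 + j0.0004298) = -0.8293 + j2.522 A.
Step 6 — Convert to polar: |I| = 2.655 A, ∠I = 108.2°.

I = 2.655∠108.2° A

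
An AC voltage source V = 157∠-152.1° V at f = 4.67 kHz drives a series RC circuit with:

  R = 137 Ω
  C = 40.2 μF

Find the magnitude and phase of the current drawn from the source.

Step 1 — Angular frequency: ω = 2π·f = 2π·4670 = 2.934e+04 rad/s.
Step 2 — Component impedances:
  R: Z = R = 137 Ω
  C: Z = 1/(jωC) = -j/(ω·C) = 0 - j0.8478 Ω
Step 3 — Series combination: Z_total = R + C = 137 - j0.8478 Ω = 137∠-0.4° Ω.
Step 4 — Source phasor: V = 157∠-152.1° V = -138.8 - j73.46 V.
Step 5 — Ohm's law: I = V / Z_total = (-138.8 - j73.46) / (137 - j0.8478) = -1.009 - j0.5425 A.
Step 6 — Convert to polar: |I| = 1.146 A, ∠I = -151.7°.

I = 1.146∠-151.7° A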